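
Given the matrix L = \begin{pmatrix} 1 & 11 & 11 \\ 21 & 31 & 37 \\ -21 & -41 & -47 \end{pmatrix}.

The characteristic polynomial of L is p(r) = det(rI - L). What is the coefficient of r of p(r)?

44

p(r) = r^3 + 15r^2 + 44r - 60.
The coefficient of r is 44.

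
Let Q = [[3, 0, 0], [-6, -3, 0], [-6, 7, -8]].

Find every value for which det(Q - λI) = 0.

Q is lower triangular, so its eigenvalues are the diagonal entries.
Diagonal: 3, -3, -8.

-8, -3, 3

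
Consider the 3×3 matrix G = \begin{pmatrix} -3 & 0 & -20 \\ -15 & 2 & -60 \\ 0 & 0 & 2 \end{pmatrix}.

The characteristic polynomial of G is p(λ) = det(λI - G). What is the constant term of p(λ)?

12

p(λ) = λ^3 - λ^2 - 8λ + 12.
The constant term is 12.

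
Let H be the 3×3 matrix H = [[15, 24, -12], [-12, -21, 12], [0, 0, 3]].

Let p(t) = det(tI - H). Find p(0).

81

p(0) = det(0·I − H) = det(−H) = (−1)^3·det(H).
det(H) = -81, so p(0) = 81.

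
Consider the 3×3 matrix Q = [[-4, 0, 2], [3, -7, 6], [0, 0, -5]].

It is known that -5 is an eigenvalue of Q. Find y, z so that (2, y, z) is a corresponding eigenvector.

We need (Q + 5I)v = 0.
Q + 5I = [[1, 0, 2], [3, -2, 6], [0, 0, 0]].
Row 1: (1)·2 + (0)·y + (2)·z = 0
Row 2: (3)·2 + (-2)·y + (6)·z = 0
Row 3: (0)·2 + (0)·y + (0)·z = 0
Solving gives y = 0, z = -1.
Check: Q·(2, 0, -1) = (-10, 0, 5) = -5·(2, 0, -1).

0, -1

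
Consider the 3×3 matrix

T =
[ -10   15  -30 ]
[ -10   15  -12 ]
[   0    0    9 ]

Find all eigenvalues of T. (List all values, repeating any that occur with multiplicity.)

Set up det(lambda·I - T) = 0.
Cofactor expansion gives p(lambda) = lambda^3 - 14·lambda^2 + 45·lambda.
Try lambda = 9: p(9) = 0, so 9 is a root.
Dividing by (lambda - 9) leaves lambda^2 - 5·lambda.
The quadratic factors as lambda·(lambda - 5).
Eigenvalues: 0, 5, 9.

0, 5, 9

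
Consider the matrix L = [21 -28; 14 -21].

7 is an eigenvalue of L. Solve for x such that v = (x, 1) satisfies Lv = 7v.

We need (L - 7I)v = 0.
L - 7I = [[14, -28], [14, -28]].
Row 1: (14)·x + (-28)·1 = 0
Row 2: (14)·x + (-28)·1 = 0
Solving gives x = 2.
Check: L·(2, 1) = (14, 7) = 7·(2, 1).

2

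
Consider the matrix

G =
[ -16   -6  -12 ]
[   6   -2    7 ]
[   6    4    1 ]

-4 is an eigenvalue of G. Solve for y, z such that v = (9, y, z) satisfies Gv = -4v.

We need (G + 4I)v = 0.
G + 4I = [[-12, -6, -12], [6, 2, 7], [6, 4, 5]].
Row 1: (-12)·9 + (-6)·y + (-12)·z = 0
Row 2: (6)·9 + (2)·y + (7)·z = 0
Row 3: (6)·9 + (4)·y + (5)·z = 0
Solving gives y = -6, z = -6.
Check: G·(9, -6, -6) = (-36, 24, 24) = -4·(9, -6, -6).

-6, -6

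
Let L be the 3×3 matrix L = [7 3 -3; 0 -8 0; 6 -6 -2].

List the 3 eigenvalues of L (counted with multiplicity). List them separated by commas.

Set up det(sI - L) = 0.
Expanding along the first row, p(s) = s^3 + 3s^2 - 36s + 32.
Since p(1) = 0, s = 1 is a root.
Dividing by (s - 1) leaves s^2 + 4s - 32.
The quadratic factors as (s + 8)·(s - 4).
Eigenvalues: -8, 1, 4.

-8, 1, 4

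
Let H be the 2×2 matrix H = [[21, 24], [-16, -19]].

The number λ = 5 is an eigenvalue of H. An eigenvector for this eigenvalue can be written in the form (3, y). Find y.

We need (H - 5I)v = 0.
H - 5I = [[16, 24], [-16, -24]].
Row 1: (16)·3 + (24)·y = 0
Row 2: (-16)·3 + (-24)·y = 0
Solving gives y = -2.
Check: H·(3, -2) = (15, -10) = 5·(3, -2).

-2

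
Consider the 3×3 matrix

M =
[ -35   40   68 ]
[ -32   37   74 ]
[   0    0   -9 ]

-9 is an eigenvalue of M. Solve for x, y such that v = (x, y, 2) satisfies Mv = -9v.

We need (M + 9I)v = 0.
M + 9I = [[-26, 40, 68], [-32, 46, 74], [0, 0, 0]].
Row 1: (-26)·x + (40)·y + (68)·2 = 0
Row 2: (-32)·x + (46)·y + (74)·2 = 0
Row 3: (0)·x + (0)·y + (0)·2 = 0
Solving gives x = -4, y = -6.
Check: M·(-4, -6, 2) = (36, 54, -18) = -9·(-4, -6, 2).

-4, -6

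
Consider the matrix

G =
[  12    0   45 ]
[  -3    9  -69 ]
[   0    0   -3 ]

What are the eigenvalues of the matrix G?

-3, 9, 12

Compute the characteristic polynomial p(μ) = det(μI - G).
Expanding along the first row, p(μ) = μ^3 - 18μ^2 + 45μ + 324.
Try μ = -3: p(-3) = 0, so -3 is a root.
Dividing by (μ + 3) leaves μ^2 - 21μ + 108.
The quadratic factors as (μ - 9)·(μ - 12).
Eigenvalues: -3, 9, 12.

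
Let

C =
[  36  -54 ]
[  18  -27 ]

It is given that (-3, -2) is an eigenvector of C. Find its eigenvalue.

Compute Cv: C·(-3, -2) = (0, 0).
Since Cv = λv, compare component 1: 0 = λ·-3, so λ = 0.

0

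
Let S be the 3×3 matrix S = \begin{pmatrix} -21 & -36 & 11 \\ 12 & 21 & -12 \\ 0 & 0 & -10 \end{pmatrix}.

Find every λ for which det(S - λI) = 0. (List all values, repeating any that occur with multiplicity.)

-10, -3, 3

Set up det(λI - S) = 0.
Expanding the 3×3 determinant: p(λ) = λ^3 + 10λ^2 - 9λ - 90.
Try λ = -3: p(-3) = 0, so -3 is a root.
Dividing by (λ + 3) leaves λ^2 + 7λ - 30.
The quadratic factors as (λ + 10)·(λ - 3).
Eigenvalues: -10, -3, 3.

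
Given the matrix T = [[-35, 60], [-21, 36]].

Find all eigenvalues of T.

det(T - λI) = (-35 - λ)(36 - λ) - (60)·(-21) = λ^2 - λ.
This factors as λ·(λ - 1) = 0.
Eigenvalues: 0, 1.

0, 1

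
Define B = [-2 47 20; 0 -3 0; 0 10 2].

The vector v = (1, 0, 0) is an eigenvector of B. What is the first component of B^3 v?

First find the eigenvalue: Bv = (-2, 0, 0) = -2·(1, 0, 0), so λ = -2.
Then B^3 v = λ^3·v = (-2)^3·(1, 0, 0) = -8·(1, 0, 0) = (-8, 0, 0).

-8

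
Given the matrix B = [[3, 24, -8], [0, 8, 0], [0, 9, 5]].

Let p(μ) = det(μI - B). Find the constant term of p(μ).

p(μ) = μ^3 - 16μ^2 + 79μ - 120.
The constant term is -120.

-120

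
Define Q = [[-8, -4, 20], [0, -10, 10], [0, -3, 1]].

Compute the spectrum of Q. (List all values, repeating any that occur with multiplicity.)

Set up det(μI - Q) = 0.
Expanding along the first row, p(μ) = μ^3 + 17μ^2 + 92μ + 160.
Since p(-4) = 0, μ = -4 is a root.
Dividing by (μ + 4) leaves μ^2 + 13μ + 40.
The quadratic factors as (μ + 8)·(μ + 5).
Eigenvalues: -8, -5, -4.

-8, -5, -4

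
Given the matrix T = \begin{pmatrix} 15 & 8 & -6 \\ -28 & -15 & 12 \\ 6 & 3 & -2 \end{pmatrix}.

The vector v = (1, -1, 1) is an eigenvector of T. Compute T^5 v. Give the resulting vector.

(1, -1, 1)

First find the eigenvalue: Tv = (1, -1, 1) = 1·(1, -1, 1), so λ = 1.
Then T^5 v = λ^5·v = 1^5·(1, -1, 1) = 1·(1, -1, 1) = (1, -1, 1).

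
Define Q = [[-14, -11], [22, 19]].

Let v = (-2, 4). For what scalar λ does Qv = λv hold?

Compute Qv: Q·(-2, 4) = (-16, 32).
Since Qv = λv, compare component 1: -16 = λ·-2, so λ = 8.

8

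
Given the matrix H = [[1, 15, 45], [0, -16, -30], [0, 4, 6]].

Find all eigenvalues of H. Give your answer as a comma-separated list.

Set up det(tI - H) = 0.
Expanding the 3×3 determinant: p(t) = t^3 + 9t^2 + 14t - 24.
Rational-root test: t = -4 gives p(-4) = 0.
Dividing by (t + 4) leaves t^2 + 5t - 6.
The quadratic factors as (t + 6)·(t - 1).
Eigenvalues: -6, -4, 1.

-6, -4, 1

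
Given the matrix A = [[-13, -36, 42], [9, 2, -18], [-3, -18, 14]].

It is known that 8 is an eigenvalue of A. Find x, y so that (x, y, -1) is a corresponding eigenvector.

We need (A - 8I)v = 0.
A - 8I = [[-21, -36, 42], [9, -6, -18], [-3, -18, 6]].
Row 1: (-21)·x + (-36)·y + (42)·-1 = 0
Row 2: (9)·x + (-6)·y + (-18)·-1 = 0
Row 3: (-3)·x + (-18)·y + (6)·-1 = 0
Solving gives x = -2, y = 0.
Check: A·(-2, 0, -1) = (-16, 0, -8) = 8·(-2, 0, -1).

-2, 0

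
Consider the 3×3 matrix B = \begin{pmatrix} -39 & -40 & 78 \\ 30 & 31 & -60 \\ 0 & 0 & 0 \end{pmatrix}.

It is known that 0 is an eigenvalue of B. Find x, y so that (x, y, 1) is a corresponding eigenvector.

2, 0

We need (B)v = 0.
B = [[-39, -40, 78], [30, 31, -60], [0, 0, 0]].
Row 1: (-39)·x + (-40)·y + (78)·1 = 0
Row 2: (30)·x + (31)·y + (-60)·1 = 0
Row 3: (0)·x + (0)·y + (0)·1 = 0
Solving gives x = 2, y = 0.
Check: B·(2, 0, 1) = (0, 0, 0) = 0·(2, 0, 1).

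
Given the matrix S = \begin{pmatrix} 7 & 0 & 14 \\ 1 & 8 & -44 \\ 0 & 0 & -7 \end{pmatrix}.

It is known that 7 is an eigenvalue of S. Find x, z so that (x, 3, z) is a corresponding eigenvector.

-3, 0

We need (S - 7I)v = 0.
S - 7I = [[0, 0, 14], [1, 1, -44], [0, 0, -14]].
Row 1: (0)·x + (0)·3 + (14)·z = 0
Row 2: (1)·x + (1)·3 + (-44)·z = 0
Row 3: (0)·x + (0)·3 + (-14)·z = 0
Solving gives x = -3, z = 0.
Check: S·(-3, 3, 0) = (-21, 21, 0) = 7·(-3, 3, 0).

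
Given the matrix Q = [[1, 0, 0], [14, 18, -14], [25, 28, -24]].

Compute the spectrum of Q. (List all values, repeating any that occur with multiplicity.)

Compute the characteristic polynomial p(λ) = det(λI - Q).
Cofactor expansion gives p(λ) = λ^3 + 5λ^2 - 46λ + 40.
Try λ = 1: p(1) = 0, so 1 is a root.
Dividing by (λ - 1) leaves λ^2 + 6λ - 40.
The quadratic factors as (λ + 10)·(λ - 4).
Eigenvalues: -10, 1, 4.

-10, 1, 4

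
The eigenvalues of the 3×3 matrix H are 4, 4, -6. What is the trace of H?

trace(H) is the sum of the eigenvalues: (4) + (4) + (-6) = 2.

2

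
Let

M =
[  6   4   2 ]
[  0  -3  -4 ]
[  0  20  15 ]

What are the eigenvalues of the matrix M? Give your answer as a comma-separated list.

The characteristic polynomial is p(λ) = det(λI - M).
Expanding the 3×3 determinant: p(λ) = λ^3 - 18λ^2 + 107λ - 210.
Since p(6) = 0, λ = 6 is a root.
Dividing by (λ - 6) leaves λ^2 - 12λ + 35.
The quadratic factors as (λ - 5)·(λ - 7).
Eigenvalues: 5, 6, 7.

5, 6, 7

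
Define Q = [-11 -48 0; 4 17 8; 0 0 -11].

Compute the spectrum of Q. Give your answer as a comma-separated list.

Compute the characteristic polynomial p(r) = det(rI - Q).
Expanding the 3×3 determinant: p(r) = r^3 + 5r^2 - 61r + 55.
Since p(1) = 0, r = 1 is a root.
Factor out (r - 1): p(r) = (r - 1)·(r^2 + 6r - 55).
The quadratic factors as (r + 11)·(r - 5).
Eigenvalues: -11, 1, 5.

-11, 1, 5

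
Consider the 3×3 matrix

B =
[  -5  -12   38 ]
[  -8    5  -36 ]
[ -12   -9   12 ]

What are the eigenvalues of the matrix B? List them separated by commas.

0, 1, 11

Compute the characteristic polynomial p(lambda) = det(lambda·I - B).
Cofactor expansion gives p(lambda) = lambda^3 - 12·lambda^2 + 11·lambda.
Try lambda = 0: p(0) = 0, so 0 is a root.
Factor out lambda: p(lambda) = lambda·(lambda^2 - 12·lambda + 11).
The quadratic factors as (lambda - 1)·(lambda - 11).
Eigenvalues: 0, 1, 11.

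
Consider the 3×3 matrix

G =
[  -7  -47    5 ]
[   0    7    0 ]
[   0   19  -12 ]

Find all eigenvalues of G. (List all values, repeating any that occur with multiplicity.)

-12, -7, 7

The characteristic polynomial is p(s) = det(sI - G).
Expanding the 3×3 determinant: p(s) = s^3 + 12s^2 - 49s - 588.
Try s = -12: p(-12) = 0, so -12 is a root.
Dividing by (s + 12) leaves s^2 - 49.
The quadratic factors as (s + 7)·(s - 7).
Eigenvalues: -12, -7, 7.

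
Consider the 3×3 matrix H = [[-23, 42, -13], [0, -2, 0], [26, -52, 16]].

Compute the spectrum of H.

Compute the characteristic polynomial p(λ) = det(λI - H).
Expanding along the first row, p(λ) = λ^3 + 9λ^2 - 16λ - 60.
Since p(3) = 0, λ = 3 is a root.
Dividing by (λ - 3) leaves λ^2 + 12λ + 20.
The quadratic factors as (λ + 10)·(λ + 2).
Eigenvalues: -10, -2, 3.

-10, -2, 3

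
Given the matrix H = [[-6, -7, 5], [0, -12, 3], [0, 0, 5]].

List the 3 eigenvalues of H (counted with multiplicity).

H is upper triangular, so its eigenvalues are the diagonal entries.
Diagonal: -6, -12, 5.

-12, -6, 5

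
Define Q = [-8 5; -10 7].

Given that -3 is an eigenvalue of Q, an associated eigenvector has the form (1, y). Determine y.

1

We need (Q + 3I)v = 0.
Q + 3I = [[-5, 5], [-10, 10]].
Row 1: (-5)·1 + (5)·y = 0
Row 2: (-10)·1 + (10)·y = 0
Solving gives y = 1.
Check: Q·(1, 1) = (-3, -3) = -3·(1, 1).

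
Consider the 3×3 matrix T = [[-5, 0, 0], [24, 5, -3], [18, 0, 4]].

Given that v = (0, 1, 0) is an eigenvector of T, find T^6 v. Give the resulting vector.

(0, 15625, 0)

First find the eigenvalue: Tv = (0, 5, 0) = 5·(0, 1, 0), so λ = 5.
Then T^6 v = λ^6·v = 5^6·(0, 1, 0) = 15625·(0, 1, 0) = (0, 15625, 0).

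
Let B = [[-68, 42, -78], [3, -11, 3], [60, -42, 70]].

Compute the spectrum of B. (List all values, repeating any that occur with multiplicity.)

Compute the characteristic polynomial p(r) = det(rI - B).
Expanding the 3×3 determinant: p(r) = r^3 + 9r^2 - 102r - 880.
Rational-root test: r = -8 gives p(-8) = 0.
Dividing by (r + 8) leaves r^2 + r - 110.
The quadratic factors as (r + 11)·(r - 10).
Eigenvalues: -11, -8, 10.

-11, -8, 10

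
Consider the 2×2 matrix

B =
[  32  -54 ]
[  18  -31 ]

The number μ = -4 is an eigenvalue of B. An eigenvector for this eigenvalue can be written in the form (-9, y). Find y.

-6

We need (B + 4I)v = 0.
B + 4I = [[36, -54], [18, -27]].
Row 1: (36)·-9 + (-54)·y = 0
Row 2: (18)·-9 + (-27)·y = 0
Solving gives y = -6.
Check: B·(-9, -6) = (36, 24) = -4·(-9, -6).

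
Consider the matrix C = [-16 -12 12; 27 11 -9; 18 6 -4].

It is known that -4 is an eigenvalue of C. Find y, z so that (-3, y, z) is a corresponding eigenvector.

We need (C + 4I)v = 0.
C + 4I = [[-12, -12, 12], [27, 15, -9], [18, 6, 0]].
Row 1: (-12)·-3 + (-12)·y + (12)·z = 0
Row 2: (27)·-3 + (15)·y + (-9)·z = 0
Row 3: (18)·-3 + (6)·y + (0)·z = 0
Solving gives y = 9, z = 6.
Check: C·(-3, 9, 6) = (12, -36, -24) = -4·(-3, 9, 6).

9, 6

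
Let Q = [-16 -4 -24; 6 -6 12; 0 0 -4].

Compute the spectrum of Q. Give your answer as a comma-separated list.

-12, -10, -4

Compute the characteristic polynomial p(r) = det(rI - Q).
Expanding the 3×3 determinant: p(r) = r^3 + 26r^2 + 208r + 480.
Since p(-10) = 0, r = -10 is a root.
Dividing by (r + 10) leaves r^2 + 16r + 48.
The quadratic factors as (r + 12)·(r + 4).
Eigenvalues: -12, -10, -4.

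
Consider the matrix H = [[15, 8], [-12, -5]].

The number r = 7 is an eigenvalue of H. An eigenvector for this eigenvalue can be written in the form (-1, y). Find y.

We need (H - 7I)v = 0.
H - 7I = [[8, 8], [-12, -12]].
Row 1: (8)·-1 + (8)·y = 0
Row 2: (-12)·-1 + (-12)·y = 0
Solving gives y = 1.
Check: H·(-1, 1) = (-7, 7) = 7·(-1, 1).

1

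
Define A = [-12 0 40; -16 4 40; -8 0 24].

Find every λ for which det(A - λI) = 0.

The characteristic polynomial is p(λ) = det(λI - A).
Expanding along the first row, p(λ) = λ^3 - 16λ^2 + 80λ - 128.
Rational-root test: λ = 4 gives p(4) = 0.
Dividing by (λ - 4) leaves λ^2 - 12λ + 32.
The quadratic factors as (λ - 4)·(λ - 8).
Eigenvalues: 4, 4, 8.

4, 4, 8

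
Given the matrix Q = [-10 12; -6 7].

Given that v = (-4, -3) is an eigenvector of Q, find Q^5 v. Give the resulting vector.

(4, 3)

First find the eigenvalue: Qv = (4, 3) = -1·(-4, -3), so λ = -1.
Then Q^5 v = λ^5·v = (-1)^5·(-4, -3) = -1·(-4, -3) = (4, 3).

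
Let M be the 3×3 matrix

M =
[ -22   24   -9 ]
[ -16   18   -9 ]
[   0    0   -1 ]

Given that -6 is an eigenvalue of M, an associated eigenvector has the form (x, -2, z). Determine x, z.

We need (M + 6I)v = 0.
M + 6I = [[-16, 24, -9], [-16, 24, -9], [0, 0, 5]].
Row 1: (-16)·x + (24)·-2 + (-9)·z = 0
Row 2: (-16)·x + (24)·-2 + (-9)·z = 0
Row 3: (0)·x + (0)·-2 + (5)·z = 0
Solving gives x = -3, z = 0.
Check: M·(-3, -2, 0) = (18, 12, 0) = -6·(-3, -2, 0).

-3, 0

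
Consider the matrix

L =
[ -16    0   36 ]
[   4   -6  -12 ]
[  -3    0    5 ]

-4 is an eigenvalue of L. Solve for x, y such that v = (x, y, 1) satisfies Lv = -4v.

3, 0

We need (L + 4I)v = 0.
L + 4I = [[-12, 0, 36], [4, -2, -12], [-3, 0, 9]].
Row 1: (-12)·x + (0)·y + (36)·1 = 0
Row 2: (4)·x + (-2)·y + (-12)·1 = 0
Row 3: (-3)·x + (0)·y + (9)·1 = 0
Solving gives x = 3, y = 0.
Check: L·(3, 0, 1) = (-12, 0, -4) = -4·(3, 0, 1).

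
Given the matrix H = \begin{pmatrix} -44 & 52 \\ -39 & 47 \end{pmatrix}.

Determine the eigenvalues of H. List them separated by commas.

-5, 8

det(H - sI) = (-44 - s)(47 - s) - (52)·(-39) = s^2 - 3s - 40.
This factors as (s + 5)·(s - 8) = 0.
Eigenvalues: -5, 8.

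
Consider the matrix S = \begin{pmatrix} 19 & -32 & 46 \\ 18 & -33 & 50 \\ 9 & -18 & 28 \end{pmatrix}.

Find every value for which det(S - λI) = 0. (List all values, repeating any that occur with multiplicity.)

Compute the characteristic polynomial p(λ) = det(λI - S).
Expanding along the first row, p(λ) = λ^3 - 14λ^2 + 43λ - 30.
Try λ = 1: p(1) = 0, so 1 is a root.
Dividing by (λ - 1) leaves λ^2 - 13λ + 30.
The quadratic factors as (λ - 3)·(λ - 10).
Eigenvalues: 1, 3, 10.

1, 3, 10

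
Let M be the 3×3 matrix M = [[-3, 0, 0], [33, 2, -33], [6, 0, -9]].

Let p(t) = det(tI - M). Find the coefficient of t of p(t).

p(t) = t^3 + 10t^2 + 3t - 54.
The coefficient of t is 3.

3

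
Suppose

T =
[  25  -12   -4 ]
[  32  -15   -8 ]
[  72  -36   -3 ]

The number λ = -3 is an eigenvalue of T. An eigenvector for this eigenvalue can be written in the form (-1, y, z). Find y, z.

-2, -1

We need (T + 3I)v = 0.
T + 3I = [[28, -12, -4], [32, -12, -8], [72, -36, 0]].
Row 1: (28)·-1 + (-12)·y + (-4)·z = 0
Row 2: (32)·-1 + (-12)·y + (-8)·z = 0
Row 3: (72)·-1 + (-36)·y + (0)·z = 0
Solving gives y = -2, z = -1.
Check: T·(-1, -2, -1) = (3, 6, 3) = -3·(-1, -2, -1).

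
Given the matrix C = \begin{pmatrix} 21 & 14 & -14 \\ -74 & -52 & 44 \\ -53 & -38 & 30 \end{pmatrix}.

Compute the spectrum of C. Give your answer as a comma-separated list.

-8, 0, 7

Set up det(λI - C) = 0.
Expanding the 3×3 determinant: p(λ) = λ^3 + λ^2 - 56λ.
Try λ = 7: p(7) = 0, so 7 is a root.
Dividing by (λ - 7) leaves λ^2 + 8λ.
The quadratic factors as (λ + 8)·λ.
Eigenvalues: -8, 0, 7.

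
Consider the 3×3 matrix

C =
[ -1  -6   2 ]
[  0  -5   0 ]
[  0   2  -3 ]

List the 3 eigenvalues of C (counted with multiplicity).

Compute the characteristic polynomial p(λ) = det(λI - C).
Expanding the 3×3 determinant: p(λ) = λ^3 + 9λ^2 + 23λ + 15.
Rational-root test: λ = -3 gives p(-3) = 0.
Dividing by (λ + 3) leaves λ^2 + 6λ + 5.
The quadratic factors as (λ + 5)·(λ + 1).
Eigenvalues: -5, -3, -1.

-5, -3, -1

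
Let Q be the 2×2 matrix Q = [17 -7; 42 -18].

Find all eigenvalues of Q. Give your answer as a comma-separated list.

-4, 3

det(Q - sI) = (17 - s)(-18 - s) - (-7)·(42) = s^2 + s - 12.
This factors as (s + 4)·(s - 3) = 0.
Eigenvalues: -4, 3.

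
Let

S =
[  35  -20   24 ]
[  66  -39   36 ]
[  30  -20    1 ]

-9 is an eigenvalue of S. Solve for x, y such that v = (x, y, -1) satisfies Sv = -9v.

We need (S + 9I)v = 0.
S + 9I = [[44, -20, 24], [66, -30, 36], [30, -20, 10]].
Row 1: (44)·x + (-20)·y + (24)·-1 = 0
Row 2: (66)·x + (-30)·y + (36)·-1 = 0
Row 3: (30)·x + (-20)·y + (10)·-1 = 0
Solving gives x = 1, y = 1.
Check: S·(1, 1, -1) = (-9, -9, 9) = -9·(1, 1, -1).

1, 1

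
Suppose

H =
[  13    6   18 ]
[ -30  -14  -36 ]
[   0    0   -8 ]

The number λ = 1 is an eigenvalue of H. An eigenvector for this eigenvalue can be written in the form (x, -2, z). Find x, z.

1, 0

We need (H - 1I)v = 0.
H - 1I = [[12, 6, 18], [-30, -15, -36], [0, 0, -9]].
Row 1: (12)·x + (6)·-2 + (18)·z = 0
Row 2: (-30)·x + (-15)·-2 + (-36)·z = 0
Row 3: (0)·x + (0)·-2 + (-9)·z = 0
Solving gives x = 1, z = 0.
Check: H·(1, -2, 0) = (1, -2, 0) = 1·(1, -2, 0).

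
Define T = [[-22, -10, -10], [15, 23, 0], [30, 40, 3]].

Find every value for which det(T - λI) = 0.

Compute the characteristic polynomial p(s) = det(sI - T).
Cofactor expansion gives p(s) = s^3 - 4s^2 - 53s + 168.
Try s = -7: p(-7) = 0, so -7 is a root.
Factor out (s + 7): p(s) = (s + 7)·(s^2 - 11s + 24).
The quadratic factors as (s - 3)·(s - 8).
Eigenvalues: -7, 3, 8.

-7, 3, 8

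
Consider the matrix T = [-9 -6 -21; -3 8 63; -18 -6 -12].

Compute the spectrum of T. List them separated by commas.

Set up det(sI - T) = 0.
Cofactor expansion gives p(s) = s^3 + 13s^2 - 78s - 1080.
Try s = -12: p(-12) = 0, so -12 is a root.
Factor out (s + 12): p(s) = (s + 12)·(s^2 + s - 90).
The quadratic factors as (s + 10)·(s - 9).
Eigenvalues: -12, -10, 9.

-12, -10, 9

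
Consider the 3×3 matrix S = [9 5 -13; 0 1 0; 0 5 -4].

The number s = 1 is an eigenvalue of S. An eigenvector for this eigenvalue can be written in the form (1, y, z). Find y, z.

We need (S - 1I)v = 0.
S - 1I = [[8, 5, -13], [0, 0, 0], [0, 5, -5]].
Row 1: (8)·1 + (5)·y + (-13)·z = 0
Row 2: (0)·1 + (0)·y + (0)·z = 0
Row 3: (0)·1 + (5)·y + (-5)·z = 0
Solving gives y = 1, z = 1.
Check: S·(1, 1, 1) = (1, 1, 1) = 1·(1, 1, 1).

1, 1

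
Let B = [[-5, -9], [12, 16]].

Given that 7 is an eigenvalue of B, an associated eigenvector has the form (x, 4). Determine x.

-3

We need (B - 7I)v = 0.
B - 7I = [[-12, -9], [12, 9]].
Row 1: (-12)·x + (-9)·4 = 0
Row 2: (12)·x + (9)·4 = 0
Solving gives x = -3.
Check: B·(-3, 4) = (-21, 28) = 7·(-3, 4).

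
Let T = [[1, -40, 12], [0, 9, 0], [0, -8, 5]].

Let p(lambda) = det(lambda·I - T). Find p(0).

p(0) = det(0·I − T) = det(−T) = (−1)^3·det(T).
det(T) = 45, so p(0) = -45.

-45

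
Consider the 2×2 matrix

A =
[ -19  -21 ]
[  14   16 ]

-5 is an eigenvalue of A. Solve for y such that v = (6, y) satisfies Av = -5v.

-4

We need (A + 5I)v = 0.
A + 5I = [[-14, -21], [14, 21]].
Row 1: (-14)·6 + (-21)·y = 0
Row 2: (14)·6 + (21)·y = 0
Solving gives y = -4.
Check: A·(6, -4) = (-30, 20) = -5·(6, -4).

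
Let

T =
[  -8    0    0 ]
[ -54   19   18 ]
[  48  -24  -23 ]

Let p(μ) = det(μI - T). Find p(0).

-40

p(0) = det(0·I − T) = det(−T) = (−1)^3·det(T).
det(T) = 40, so p(0) = -40.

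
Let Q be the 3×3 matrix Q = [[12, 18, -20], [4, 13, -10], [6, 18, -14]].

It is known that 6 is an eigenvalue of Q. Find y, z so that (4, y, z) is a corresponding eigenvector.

2, 3

We need (Q - 6I)v = 0.
Q - 6I = [[6, 18, -20], [4, 7, -10], [6, 18, -20]].
Row 1: (6)·4 + (18)·y + (-20)·z = 0
Row 2: (4)·4 + (7)·y + (-10)·z = 0
Row 3: (6)·4 + (18)·y + (-20)·z = 0
Solving gives y = 2, z = 3.
Check: Q·(4, 2, 3) = (24, 12, 18) = 6·(4, 2, 3).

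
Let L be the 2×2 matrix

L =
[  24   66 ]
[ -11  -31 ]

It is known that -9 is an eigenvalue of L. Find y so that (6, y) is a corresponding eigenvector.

We need (L + 9I)v = 0.
L + 9I = [[33, 66], [-11, -22]].
Row 1: (33)·6 + (66)·y = 0
Row 2: (-11)·6 + (-22)·y = 0
Solving gives y = -3.
Check: L·(6, -3) = (-54, 27) = -9·(6, -3).

-3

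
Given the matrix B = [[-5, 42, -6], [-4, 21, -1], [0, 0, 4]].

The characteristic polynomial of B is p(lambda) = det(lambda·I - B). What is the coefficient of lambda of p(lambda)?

127

p(lambda) = lambda^3 - 20·lambda^2 + 127·lambda - 252.
The coefficient of lambda is 127.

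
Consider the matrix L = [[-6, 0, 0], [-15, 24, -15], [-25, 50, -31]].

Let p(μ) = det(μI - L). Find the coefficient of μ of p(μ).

p(μ) = μ^3 + 13μ^2 + 48μ + 36.
The coefficient of μ is 48.

48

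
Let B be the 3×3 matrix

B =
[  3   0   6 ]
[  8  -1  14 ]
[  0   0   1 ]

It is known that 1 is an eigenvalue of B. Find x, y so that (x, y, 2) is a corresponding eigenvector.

We need (B - 1I)v = 0.
B - 1I = [[2, 0, 6], [8, -2, 14], [0, 0, 0]].
Row 1: (2)·x + (0)·y + (6)·2 = 0
Row 2: (8)·x + (-2)·y + (14)·2 = 0
Row 3: (0)·x + (0)·y + (0)·2 = 0
Solving gives x = -6, y = -10.
Check: B·(-6, -10, 2) = (-6, -10, 2) = 1·(-6, -10, 2).

-6, -10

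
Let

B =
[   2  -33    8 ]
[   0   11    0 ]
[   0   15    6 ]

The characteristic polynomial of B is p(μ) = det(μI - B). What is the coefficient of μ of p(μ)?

p(μ) = μ^3 - 19μ^2 + 100μ - 132.
The coefficient of μ is 100.

100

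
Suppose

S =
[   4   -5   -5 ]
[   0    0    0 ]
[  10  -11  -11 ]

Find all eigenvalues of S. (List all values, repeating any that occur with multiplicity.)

-6, -1, 0

Compute the characteristic polynomial p(lambda) = det(lambda·I - S).
Cofactor expansion gives p(lambda) = lambda^3 + 7·lambda^2 + 6·lambda.
Rational-root test: lambda = -6 gives p(-6) = 0.
Factor out (lambda + 6): p(lambda) = (lambda + 6)·(lambda^2 + lambda).
The quadratic factors as (lambda + 1)·lambda.
Eigenvalues: -6, -1, 0.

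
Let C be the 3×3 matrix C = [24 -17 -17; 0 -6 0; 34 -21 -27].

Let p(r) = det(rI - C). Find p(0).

p(0) = det(0·I − C) = det(−C) = (−1)^3·det(C).
det(C) = 420, so p(0) = -420.

-420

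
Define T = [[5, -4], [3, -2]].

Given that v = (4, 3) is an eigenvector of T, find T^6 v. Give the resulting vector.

First find the eigenvalue: Tv = (8, 6) = 2·(4, 3), so λ = 2.
Then T^6 v = λ^6·v = 2^6·(4, 3) = 64·(4, 3) = (256, 192).

(256, 192)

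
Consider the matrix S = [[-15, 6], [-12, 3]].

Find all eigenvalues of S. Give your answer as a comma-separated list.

-9, -3

det(S - λI) = (-15 - λ)(3 - λ) - (6)·(-12) = λ^2 + 12λ + 27.
This factors as (λ + 9)·(λ + 3) = 0.
Eigenvalues: -9, -3.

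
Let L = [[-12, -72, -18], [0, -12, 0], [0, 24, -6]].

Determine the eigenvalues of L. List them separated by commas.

Compute the characteristic polynomial p(λ) = det(λI - L).
Expanding along the first row, p(λ) = λ^3 + 30λ^2 + 288λ + 864.
Rational-root test: λ = -6 gives p(-6) = 0.
Factor out (λ + 6): p(λ) = (λ + 6)·(λ^2 + 24λ + 144).
The quadratic factor is (λ + 12)^2.
Eigenvalues: -12, -12, -6.

-12, -12, -6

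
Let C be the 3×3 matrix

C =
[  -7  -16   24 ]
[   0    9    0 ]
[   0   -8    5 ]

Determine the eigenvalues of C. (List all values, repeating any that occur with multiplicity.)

The characteristic polynomial is p(t) = det(tI - C).
Cofactor expansion gives p(t) = t^3 - 7t^2 - 53t + 315.
Try t = 9: p(9) = 0, so 9 is a root.
Factor out (t - 9): p(t) = (t - 9)·(t^2 + 2t - 35).
The quadratic factors as (t + 7)·(t - 5).
Eigenvalues: -7, 5, 9.

-7, 5, 9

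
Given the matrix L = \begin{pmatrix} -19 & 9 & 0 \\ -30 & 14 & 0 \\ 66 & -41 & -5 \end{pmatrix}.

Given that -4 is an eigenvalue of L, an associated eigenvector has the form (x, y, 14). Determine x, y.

-6, -10

We need (L + 4I)v = 0.
L + 4I = [[-15, 9, 0], [-30, 18, 0], [66, -41, -1]].
Row 1: (-15)·x + (9)·y + (0)·14 = 0
Row 2: (-30)·x + (18)·y + (0)·14 = 0
Row 3: (66)·x + (-41)·y + (-1)·14 = 0
Solving gives x = -6, y = -10.
Check: L·(-6, -10, 14) = (24, 40, -56) = -4·(-6, -10, 14).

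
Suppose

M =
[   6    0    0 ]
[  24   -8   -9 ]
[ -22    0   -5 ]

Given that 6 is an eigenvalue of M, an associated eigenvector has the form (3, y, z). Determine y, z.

We need (M - 6I)v = 0.
M - 6I = [[0, 0, 0], [24, -14, -9], [-22, 0, -11]].
Row 1: (0)·3 + (0)·y + (0)·z = 0
Row 2: (24)·3 + (-14)·y + (-9)·z = 0
Row 3: (-22)·3 + (0)·y + (-11)·z = 0
Solving gives y = 9, z = -6.
Check: M·(3, 9, -6) = (18, 54, -36) = 6·(3, 9, -6).

9, -6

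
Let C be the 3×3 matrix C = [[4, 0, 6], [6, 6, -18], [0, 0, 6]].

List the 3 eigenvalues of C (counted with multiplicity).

Set up det(lambda·I - C) = 0.
Expanding along the first row, p(lambda) = lambda^3 - 16·lambda^2 + 84·lambda - 144.
Since p(4) = 0, lambda = 4 is a root.
Dividing by (lambda - 4) leaves lambda^2 - 12·lambda + 36.
The quadratic factor is (lambda - 6)^2.
Eigenvalues: 4, 6, 6.

4, 6, 6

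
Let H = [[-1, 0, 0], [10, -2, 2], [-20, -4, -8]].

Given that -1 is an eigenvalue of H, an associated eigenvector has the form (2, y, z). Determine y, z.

4, -8

We need (H + 1I)v = 0.
H + 1I = [[0, 0, 0], [10, -1, 2], [-20, -4, -7]].
Row 1: (0)·2 + (0)·y + (0)·z = 0
Row 2: (10)·2 + (-1)·y + (2)·z = 0
Row 3: (-20)·2 + (-4)·y + (-7)·z = 0
Solving gives y = 4, z = -8.
Check: H·(2, 4, -8) = (-2, -4, 8) = -1·(2, 4, -8).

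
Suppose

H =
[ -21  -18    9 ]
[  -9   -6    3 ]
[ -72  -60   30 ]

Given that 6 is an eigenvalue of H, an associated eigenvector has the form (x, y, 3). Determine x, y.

1, 0

We need (H - 6I)v = 0.
H - 6I = [[-27, -18, 9], [-9, -12, 3], [-72, -60, 24]].
Row 1: (-27)·x + (-18)·y + (9)·3 = 0
Row 2: (-9)·x + (-12)·y + (3)·3 = 0
Row 3: (-72)·x + (-60)·y + (24)·3 = 0
Solving gives x = 1, y = 0.
Check: H·(1, 0, 3) = (6, 0, 18) = 6·(1, 0, 3).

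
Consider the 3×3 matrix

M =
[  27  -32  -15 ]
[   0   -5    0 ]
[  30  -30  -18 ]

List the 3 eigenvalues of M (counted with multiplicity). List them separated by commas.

-5, -3, 12

Compute the characteristic polynomial p(μ) = det(μI - M).
Expanding along the first row, p(μ) = μ^3 - 4μ^2 - 81μ - 180.
Rational-root test: μ = 12 gives p(12) = 0.
Dividing by (μ - 12) leaves μ^2 + 8μ + 15.
The quadratic factors as (μ + 5)·(μ + 3).
Eigenvalues: -5, -3, 12.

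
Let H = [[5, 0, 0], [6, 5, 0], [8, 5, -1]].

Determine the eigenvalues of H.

H is lower triangular, so its eigenvalues are the diagonal entries.
Diagonal: 5, 5, -1.

-1, 5, 5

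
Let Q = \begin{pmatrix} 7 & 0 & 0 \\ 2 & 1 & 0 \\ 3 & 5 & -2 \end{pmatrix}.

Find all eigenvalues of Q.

Q is lower triangular, so its eigenvalues are the diagonal entries.
Diagonal: 7, 1, -2.

-2, 1, 7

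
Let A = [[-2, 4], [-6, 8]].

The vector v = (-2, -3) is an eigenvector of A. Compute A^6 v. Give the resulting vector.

(-8192, -12288)

First find the eigenvalue: Av = (-8, -12) = 4·(-2, -3), so λ = 4.
Then A^6 v = λ^6·v = 4^6·(-2, -3) = 4096·(-2, -3) = (-8192, -12288).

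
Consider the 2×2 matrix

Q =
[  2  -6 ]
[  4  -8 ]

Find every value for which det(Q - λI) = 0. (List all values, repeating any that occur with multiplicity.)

det(Q - λI) = (2 - λ)(-8 - λ) - (-6)·(4) = λ^2 + 6λ + 8.
This factors as (λ + 4)·(λ + 2) = 0.
Eigenvalues: -4, -2.

-4, -2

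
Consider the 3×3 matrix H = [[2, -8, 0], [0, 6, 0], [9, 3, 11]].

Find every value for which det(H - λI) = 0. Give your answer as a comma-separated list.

2, 6, 11

Set up det(tI - H) = 0.
Expanding along the first row, p(t) = t^3 - 19t^2 + 100t - 132.
Since p(2) = 0, t = 2 is a root.
Factor out (t - 2): p(t) = (t - 2)·(t^2 - 17t + 66).
The quadratic factors as (t - 6)·(t - 11).
Eigenvalues: 2, 6, 11.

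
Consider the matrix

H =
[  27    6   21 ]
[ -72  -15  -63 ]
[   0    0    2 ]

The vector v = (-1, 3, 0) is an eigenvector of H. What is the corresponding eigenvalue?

9

Compute Hv: H·(-1, 3, 0) = (-9, 27, 0).
Since Hv = λv, compare component 1: -9 = λ·-1, so λ = 9.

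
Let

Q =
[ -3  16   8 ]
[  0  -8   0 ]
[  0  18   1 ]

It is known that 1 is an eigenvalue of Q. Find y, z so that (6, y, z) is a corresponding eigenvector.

We need (Q - 1I)v = 0.
Q - 1I = [[-4, 16, 8], [0, -9, 0], [0, 18, 0]].
Row 1: (-4)·6 + (16)·y + (8)·z = 0
Row 2: (0)·6 + (-9)·y + (0)·z = 0
Row 3: (0)·6 + (18)·y + (0)·z = 0
Solving gives y = 0, z = 3.
Check: Q·(6, 0, 3) = (6, 0, 3) = 1·(6, 0, 3).

0, 3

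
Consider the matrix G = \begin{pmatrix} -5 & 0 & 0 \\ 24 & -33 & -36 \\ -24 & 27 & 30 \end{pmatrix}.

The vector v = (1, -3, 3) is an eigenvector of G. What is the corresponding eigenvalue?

-5

Compute Gv: G·(1, -3, 3) = (-5, 15, -15).
Since Gv = λv, compare component 1: -5 = λ·1, so λ = -5.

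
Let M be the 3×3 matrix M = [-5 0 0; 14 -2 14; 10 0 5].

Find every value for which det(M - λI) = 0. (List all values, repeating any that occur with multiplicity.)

-5, -2, 5

Set up det(λI - M) = 0.
Expanding the 3×3 determinant: p(λ) = λ^3 + 2λ^2 - 25λ - 50.
Rational-root test: λ = -5 gives p(-5) = 0.
Factor out (λ + 5): p(λ) = (λ + 5)·(λ^2 - 3λ - 10).
The quadratic factors as (λ + 2)·(λ - 5).
Eigenvalues: -5, -2, 5.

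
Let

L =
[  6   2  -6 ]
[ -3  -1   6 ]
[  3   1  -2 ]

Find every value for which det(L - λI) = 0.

0, 1, 2

Set up det(lambda·I - L) = 0.
Expanding the 3×3 determinant: p(lambda) = lambda^3 - 3·lambda^2 + 2·lambda.
Rational-root test: lambda = 0 gives p(0) = 0.
Dividing by lambda leaves lambda^2 - 3·lambda + 2.
The quadratic factors as (lambda - 1)·(lambda - 2).
Eigenvalues: 0, 1, 2.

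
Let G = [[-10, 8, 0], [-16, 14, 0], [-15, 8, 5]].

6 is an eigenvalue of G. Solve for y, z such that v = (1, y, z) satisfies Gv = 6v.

We need (G - 6I)v = 0.
G - 6I = [[-16, 8, 0], [-16, 8, 0], [-15, 8, -1]].
Row 1: (-16)·1 + (8)·y + (0)·z = 0
Row 2: (-16)·1 + (8)·y + (0)·z = 0
Row 3: (-15)·1 + (8)·y + (-1)·z = 0
Solving gives y = 2, z = 1.
Check: G·(1, 2, 1) = (6, 12, 6) = 6·(1, 2, 1).

2, 1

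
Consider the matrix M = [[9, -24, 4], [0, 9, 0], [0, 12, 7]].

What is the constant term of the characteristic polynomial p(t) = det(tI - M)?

-567

p(0) = det(0·I − M) = det(−M) = (−1)^3·det(M).
det(M) = 567, so p(0) = -567.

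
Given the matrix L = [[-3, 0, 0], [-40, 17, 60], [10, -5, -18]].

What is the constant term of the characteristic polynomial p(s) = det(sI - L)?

-18

p(0) = det(0·I − L) = det(−L) = (−1)^3·det(L).
det(L) = 18, so p(0) = -18.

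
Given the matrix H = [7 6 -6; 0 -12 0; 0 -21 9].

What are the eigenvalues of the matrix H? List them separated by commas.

-12, 7, 9

Compute the characteristic polynomial p(λ) = det(λI - H).
Expanding along the first row, p(λ) = λ^3 - 4λ^2 - 129λ + 756.
Since p(7) = 0, λ = 7 is a root.
Dividing by (λ - 7) leaves λ^2 + 3λ - 108.
The quadratic factors as (λ + 12)·(λ - 9).
Eigenvalues: -12, 7, 9.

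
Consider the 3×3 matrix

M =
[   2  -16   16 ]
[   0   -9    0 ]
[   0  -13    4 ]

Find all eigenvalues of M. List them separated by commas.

-9, 2, 4

Compute the characteristic polynomial p(lambda) = det(lambda·I - M).
Expanding along the first row, p(lambda) = lambda^3 + 3·lambda^2 - 46·lambda + 72.
Try lambda = 4: p(4) = 0, so 4 is a root.
Factor out (lambda - 4): p(lambda) = (lambda - 4)·(lambda^2 + 7·lambda - 18).
The quadratic factors as (lambda + 9)·(lambda - 2).
Eigenvalues: -9, 2, 4.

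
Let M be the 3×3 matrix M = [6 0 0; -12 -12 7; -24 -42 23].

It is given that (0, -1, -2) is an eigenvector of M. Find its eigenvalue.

2

Compute Mv: M·(0, -1, -2) = (0, -2, -4).
Since Mv = λv, compare component 2: -2 = λ·-1, so λ = 2.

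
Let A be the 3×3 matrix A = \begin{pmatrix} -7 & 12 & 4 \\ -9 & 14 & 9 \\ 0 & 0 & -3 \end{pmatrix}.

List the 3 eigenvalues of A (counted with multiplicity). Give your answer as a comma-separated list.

The characteristic polynomial is p(λ) = det(λI - A).
Expanding the 3×3 determinant: p(λ) = λ^3 - 4λ^2 - 11λ + 30.
Rational-root test: λ = 5 gives p(5) = 0.
Dividing by (λ - 5) leaves λ^2 + λ - 6.
The quadratic factors as (λ + 3)·(λ - 2).
Eigenvalues: -3, 2, 5.

-3, 2, 5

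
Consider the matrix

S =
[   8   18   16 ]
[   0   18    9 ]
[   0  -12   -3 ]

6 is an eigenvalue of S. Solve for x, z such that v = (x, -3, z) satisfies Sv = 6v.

-5, 4

We need (S - 6I)v = 0.
S - 6I = [[2, 18, 16], [0, 12, 9], [0, -12, -9]].
Row 1: (2)·x + (18)·-3 + (16)·z = 0
Row 2: (0)·x + (12)·-3 + (9)·z = 0
Row 3: (0)·x + (-12)·-3 + (-9)·z = 0
Solving gives x = -5, z = 4.
Check: S·(-5, -3, 4) = (-30, -18, 24) = 6·(-5, -3, 4).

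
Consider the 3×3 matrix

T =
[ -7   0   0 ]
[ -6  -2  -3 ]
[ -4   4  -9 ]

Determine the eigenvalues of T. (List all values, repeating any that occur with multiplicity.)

-7, -6, -5

Set up det(μI - T) = 0.
Cofactor expansion gives p(μ) = μ^3 + 18μ^2 + 107μ + 210.
Rational-root test: μ = -6 gives p(-6) = 0.
Dividing by (μ + 6) leaves μ^2 + 12μ + 35.
The quadratic factors as (μ + 7)·(μ + 5).
Eigenvalues: -7, -6, -5.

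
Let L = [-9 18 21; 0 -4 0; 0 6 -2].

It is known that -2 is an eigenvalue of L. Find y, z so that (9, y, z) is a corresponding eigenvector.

We need (L + 2I)v = 0.
L + 2I = [[-7, 18, 21], [0, -2, 0], [0, 6, 0]].
Row 1: (-7)·9 + (18)·y + (21)·z = 0
Row 2: (0)·9 + (-2)·y + (0)·z = 0
Row 3: (0)·9 + (6)·y + (0)·z = 0
Solving gives y = 0, z = 3.
Check: L·(9, 0, 3) = (-18, 0, -6) = -2·(9, 0, 3).

0, 3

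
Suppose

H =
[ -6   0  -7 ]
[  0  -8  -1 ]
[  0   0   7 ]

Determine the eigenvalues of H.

H is upper triangular, so its eigenvalues are the diagonal entries.
Diagonal: -6, -8, 7.

-8, -6, 7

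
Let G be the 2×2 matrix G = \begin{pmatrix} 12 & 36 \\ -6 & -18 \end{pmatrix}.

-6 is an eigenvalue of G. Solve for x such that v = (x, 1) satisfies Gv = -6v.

-2

We need (G + 6I)v = 0.
G + 6I = [[18, 36], [-6, -12]].
Row 1: (18)·x + (36)·1 = 0
Row 2: (-6)·x + (-12)·1 = 0
Solving gives x = -2.
Check: G·(-2, 1) = (12, -6) = -6·(-2, 1).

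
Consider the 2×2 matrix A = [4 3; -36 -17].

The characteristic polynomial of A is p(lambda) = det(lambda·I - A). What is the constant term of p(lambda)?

p(lambda) = lambda^2 + 13·lambda + 40.
The constant term is 40.

40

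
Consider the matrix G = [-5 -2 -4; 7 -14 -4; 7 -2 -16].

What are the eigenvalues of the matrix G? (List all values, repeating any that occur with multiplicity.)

-12, -12, -11

Set up det(λI - G) = 0.
Cofactor expansion gives p(λ) = λ^3 + 35λ^2 + 408λ + 1584.
Try λ = -11: p(-11) = 0, so -11 is a root.
Factor out (λ + 11): p(λ) = (λ + 11)·(λ^2 + 24λ + 144).
The quadratic factor is (λ + 12)^2.
Eigenvalues: -12, -12, -11.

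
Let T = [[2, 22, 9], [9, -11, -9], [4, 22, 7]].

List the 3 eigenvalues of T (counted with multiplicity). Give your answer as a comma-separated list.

Set up det(lambda·I - T) = 0.
Cofactor expansion gives p(lambda) = lambda^3 + 2·lambda^2 - 121·lambda - 242.
Since p(-11) = 0, lambda = -11 is a root.
Dividing by (lambda + 11) leaves lambda^2 - 9·lambda - 22.
The quadratic factors as (lambda + 2)·(lambda - 11).
Eigenvalues: -11, -2, 11.

-11, -2, 11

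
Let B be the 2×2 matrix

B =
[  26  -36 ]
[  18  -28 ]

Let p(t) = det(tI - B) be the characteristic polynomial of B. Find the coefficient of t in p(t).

The coefficient of t of det(tI - B) is −trace(B).
trace(B) = (26) + (-28) = -2, so the coefficient is 2.

2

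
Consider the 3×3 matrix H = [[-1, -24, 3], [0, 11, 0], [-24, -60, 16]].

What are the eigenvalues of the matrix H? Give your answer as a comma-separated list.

Compute the characteristic polynomial p(λ) = det(λI - H).
Expanding the 3×3 determinant: p(λ) = λ^3 - 26λ^2 + 221λ - 616.
Since p(7) = 0, λ = 7 is a root.
Factor out (λ - 7): p(λ) = (λ - 7)·(λ^2 - 19λ + 88).
The quadratic factors as (λ - 8)·(λ - 11).
Eigenvalues: 7, 8, 11.

7, 8, 11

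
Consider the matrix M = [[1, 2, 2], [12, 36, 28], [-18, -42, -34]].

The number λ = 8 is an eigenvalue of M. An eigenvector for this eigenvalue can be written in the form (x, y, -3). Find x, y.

0, 3

We need (M - 8I)v = 0.
M - 8I = [[-7, 2, 2], [12, 28, 28], [-18, -42, -42]].
Row 1: (-7)·x + (2)·y + (2)·-3 = 0
Row 2: (12)·x + (28)·y + (28)·-3 = 0
Row 3: (-18)·x + (-42)·y + (-42)·-3 = 0
Solving gives x = 0, y = 3.
Check: M·(0, 3, -3) = (0, 24, -24) = 8·(0, 3, -3).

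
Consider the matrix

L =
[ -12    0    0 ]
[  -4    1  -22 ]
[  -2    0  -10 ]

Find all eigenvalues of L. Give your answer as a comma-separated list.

Set up det(rI - L) = 0.
Expanding along the first row, p(r) = r^3 + 21r^2 + 98r - 120.
Since p(1) = 0, r = 1 is a root.
Factor out (r - 1): p(r) = (r - 1)·(r^2 + 22r + 120).
The quadratic factors as (r + 12)·(r + 10).
Eigenvalues: -12, -10, 1.

-12, -10, 1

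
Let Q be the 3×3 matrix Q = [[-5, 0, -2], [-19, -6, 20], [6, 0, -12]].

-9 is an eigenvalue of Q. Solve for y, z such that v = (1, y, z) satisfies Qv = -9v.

-7, 2

We need (Q + 9I)v = 0.
Q + 9I = [[4, 0, -2], [-19, 3, 20], [6, 0, -3]].
Row 1: (4)·1 + (0)·y + (-2)·z = 0
Row 2: (-19)·1 + (3)·y + (20)·z = 0
Row 3: (6)·1 + (0)·y + (-3)·z = 0
Solving gives y = -7, z = 2.
Check: Q·(1, -7, 2) = (-9, 63, -18) = -9·(1, -7, 2).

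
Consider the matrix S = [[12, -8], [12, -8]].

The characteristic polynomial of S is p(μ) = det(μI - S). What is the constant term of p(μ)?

p(μ) = μ^2 - 4μ.
The constant term is 0.

0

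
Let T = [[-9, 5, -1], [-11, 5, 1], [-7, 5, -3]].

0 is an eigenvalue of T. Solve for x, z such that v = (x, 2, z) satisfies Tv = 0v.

We need (T)v = 0.
T = [[-9, 5, -1], [-11, 5, 1], [-7, 5, -3]].
Row 1: (-9)·x + (5)·2 + (-1)·z = 0
Row 2: (-11)·x + (5)·2 + (1)·z = 0
Row 3: (-7)·x + (5)·2 + (-3)·z = 0
Solving gives x = 1, z = 1.
Check: T·(1, 2, 1) = (0, 0, 0) = 0·(1, 2, 1).

1, 1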